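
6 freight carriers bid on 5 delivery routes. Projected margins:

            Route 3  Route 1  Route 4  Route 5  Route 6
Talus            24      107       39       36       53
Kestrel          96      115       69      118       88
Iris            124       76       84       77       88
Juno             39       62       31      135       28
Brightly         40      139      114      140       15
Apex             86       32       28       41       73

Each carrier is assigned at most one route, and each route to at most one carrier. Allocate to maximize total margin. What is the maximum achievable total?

This is a one-to-one assignment (maximum-weight bipartite matching).
Optimal: Iris→Route 3 ($124k), Talus→Route 1 ($107k), Brightly→Route 4 ($114k), Juno→Route 5 ($135k), Kestrel→Route 6 ($88k) — total 124+107+114+135+88 = $568k.
Column-greedy (each route in turn goes to its best remaining carrier) gives $540k, worse by 28.
Next-best assignment: Iris→Route 3, Kestrel→Route 1, Brightly→Route 4, Juno→Route 5, Apex→Route 6 = $561k.
Every other assignment is strictly worse.

Maximum total: $568k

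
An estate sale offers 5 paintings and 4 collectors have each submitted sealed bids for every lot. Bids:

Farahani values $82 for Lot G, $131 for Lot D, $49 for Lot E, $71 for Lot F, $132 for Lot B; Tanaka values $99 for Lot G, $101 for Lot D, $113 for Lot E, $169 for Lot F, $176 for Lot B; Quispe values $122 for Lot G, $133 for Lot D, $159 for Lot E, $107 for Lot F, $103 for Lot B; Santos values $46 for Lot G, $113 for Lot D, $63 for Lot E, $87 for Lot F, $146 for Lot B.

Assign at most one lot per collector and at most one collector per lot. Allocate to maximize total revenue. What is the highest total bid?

This is a one-to-one assignment (maximum-weight bipartite matching).
Optimal: Farahani→Lot D ($131), Tanaka→Lot F ($169), Quispe→Lot E ($159), Santos→Lot B ($146) — total 131+169+159+146 = $605.
Max-entry greedy (repeatedly take the single best remaining cell) gives $553, worse by 52.
Every other assignment is strictly worse.

Max total: $605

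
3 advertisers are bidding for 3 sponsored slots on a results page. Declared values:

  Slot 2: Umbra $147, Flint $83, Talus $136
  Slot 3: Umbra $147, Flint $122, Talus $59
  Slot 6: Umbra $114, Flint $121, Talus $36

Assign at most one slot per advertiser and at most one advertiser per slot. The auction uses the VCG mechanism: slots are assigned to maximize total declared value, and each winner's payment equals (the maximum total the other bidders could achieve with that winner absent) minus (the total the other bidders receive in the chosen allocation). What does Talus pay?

Efficient allocation: Umbra→Slot 3 ($147), Flint→Slot 6 ($121), Talus→Slot 2 ($136); total welfare W = $404.
Talus receives Slot 2 at value $136, so the others get W − 136 = $268.
Without Talus: best allocation of the remaining 2 bidders over all 3 slots is Umbra→Slot 2 ($147), Flint→Slot 3 ($122), total $269.
VCG payment = (others' best without Talus) − (others' welfare with Talus) = 269 − 268 = $1.

Talus pays $1.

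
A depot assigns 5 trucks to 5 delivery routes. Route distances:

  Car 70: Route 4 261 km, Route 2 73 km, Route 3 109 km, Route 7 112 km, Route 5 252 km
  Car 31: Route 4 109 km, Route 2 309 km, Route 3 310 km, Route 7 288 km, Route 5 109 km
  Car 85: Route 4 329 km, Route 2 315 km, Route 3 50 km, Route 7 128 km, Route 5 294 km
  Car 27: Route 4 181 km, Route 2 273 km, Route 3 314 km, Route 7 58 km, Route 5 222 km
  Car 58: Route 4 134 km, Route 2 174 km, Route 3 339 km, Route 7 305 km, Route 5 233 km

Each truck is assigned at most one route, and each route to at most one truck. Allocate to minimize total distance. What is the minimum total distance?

Treat this as an assignment problem: match each truck to one route.
Optimal: Car 70→Route 2 (73 km), Car 31→Route 5 (109 km), Car 85→Route 3 (50 km), Car 27→Route 7 (58 km), Car 58→Route 4 (134 km) — total 73+109+50+58+134 = 424 km.
Min-entry greedy (repeatedly take the single cheapest remaining cell) gives 523 km, worse by 99.
Swapping Car 70↔Car 85 (Car 70→Route 3 109 km, Car 85→Route 2 315 km) adds 301.
No other one-to-one assignment undercuts 424 km.

Minimum total: 424 km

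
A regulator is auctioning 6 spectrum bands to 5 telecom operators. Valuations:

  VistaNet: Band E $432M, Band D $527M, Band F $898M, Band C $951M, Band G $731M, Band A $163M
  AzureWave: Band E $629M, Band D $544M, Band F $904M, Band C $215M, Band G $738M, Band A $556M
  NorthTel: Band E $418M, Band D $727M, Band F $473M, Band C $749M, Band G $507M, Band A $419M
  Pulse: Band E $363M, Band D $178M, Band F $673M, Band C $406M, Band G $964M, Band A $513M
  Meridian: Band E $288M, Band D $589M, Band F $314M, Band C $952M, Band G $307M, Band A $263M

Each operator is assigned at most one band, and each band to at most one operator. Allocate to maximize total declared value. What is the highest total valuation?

Max total: $4170M

This is the linear assignment problem.
Optimal: VistaNet→Band F ($898M), AzureWave→Band E ($629M), NorthTel→Band D ($727M), Pulse→Band G ($964M), Meridian→Band C ($952M) — total 898+629+727+964+952 = $4170M.
Swapping VistaNet↔Meridian (VistaNet→Band C $951M, Meridian→Band F $314M) loses 585.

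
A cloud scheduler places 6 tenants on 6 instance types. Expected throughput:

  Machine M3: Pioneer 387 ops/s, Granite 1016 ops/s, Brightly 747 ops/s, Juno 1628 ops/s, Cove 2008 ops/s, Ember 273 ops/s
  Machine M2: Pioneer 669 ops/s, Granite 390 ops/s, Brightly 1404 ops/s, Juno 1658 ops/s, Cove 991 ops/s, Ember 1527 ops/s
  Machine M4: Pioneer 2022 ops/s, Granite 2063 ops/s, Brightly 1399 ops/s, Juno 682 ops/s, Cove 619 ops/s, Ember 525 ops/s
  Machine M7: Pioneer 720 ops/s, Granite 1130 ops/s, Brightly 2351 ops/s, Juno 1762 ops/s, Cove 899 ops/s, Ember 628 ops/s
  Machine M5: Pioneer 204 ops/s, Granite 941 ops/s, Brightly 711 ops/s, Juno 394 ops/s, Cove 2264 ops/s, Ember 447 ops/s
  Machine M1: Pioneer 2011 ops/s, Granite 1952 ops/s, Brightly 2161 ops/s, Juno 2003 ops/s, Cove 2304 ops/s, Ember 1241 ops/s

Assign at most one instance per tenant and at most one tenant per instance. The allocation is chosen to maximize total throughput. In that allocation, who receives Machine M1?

Optimal: Pioneer→Machine M1 (2011 ops/s), Granite→Machine M4 (2063 ops/s), Brightly→Machine M7 (2351 ops/s), Juno→Machine M3 (1628 ops/s), Cove→Machine M5 (2264 ops/s), Ember→Machine M2 (1527 ops/s) — total 2011+2063+2351+1628+2264+1527 = 11844 ops/s.
Column-greedy (each instance in turn goes to its best remaining tenant) gives 10538 ops/s, worse by 1306.
Pioneer's own top instance is Machine M4 (2022 ops/s), but forcing Pioneer→Machine M4 and reassigning the rest optimally gives only 11744 ops/s — worse by 100.

Pioneer receives Machine M1.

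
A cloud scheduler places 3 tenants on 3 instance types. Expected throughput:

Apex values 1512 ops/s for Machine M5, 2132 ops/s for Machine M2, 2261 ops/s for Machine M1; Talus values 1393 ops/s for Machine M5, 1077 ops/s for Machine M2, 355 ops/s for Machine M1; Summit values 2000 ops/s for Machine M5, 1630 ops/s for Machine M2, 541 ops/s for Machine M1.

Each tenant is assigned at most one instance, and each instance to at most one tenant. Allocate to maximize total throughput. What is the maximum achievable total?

Max total: 5338 ops/s

This is the linear assignment problem.
Optimal: Apex→Machine M1 (2261 ops/s), Talus→Machine M2 (1077 ops/s), Summit→Machine M5 (2000 ops/s) — total 2261+1077+2000 = 5338 ops/s.
Row-greedy (each tenant in turn takes its best remaining instance) gives 5284 ops/s, worse by 54.
Checked against all permutations: 5338 ops/s is optimal.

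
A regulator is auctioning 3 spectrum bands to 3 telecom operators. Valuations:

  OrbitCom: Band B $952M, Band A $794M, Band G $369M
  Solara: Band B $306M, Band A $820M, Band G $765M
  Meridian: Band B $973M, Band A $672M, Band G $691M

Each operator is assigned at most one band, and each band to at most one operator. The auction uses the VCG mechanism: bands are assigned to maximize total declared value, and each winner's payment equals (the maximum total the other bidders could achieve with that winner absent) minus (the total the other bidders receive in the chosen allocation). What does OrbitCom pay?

OrbitCom pays $55M.

Efficient allocation: OrbitCom→Band A ($794M), Solara→Band G ($765M), Meridian→Band B ($973M); total welfare W = $2532M.
OrbitCom receives Band A at value $794M, so the others get W − 794 = $1738M.
Without OrbitCom: best allocation of the remaining 2 bidders over all 3 bands is Solara→Band A ($820M), Meridian→Band B ($973M), total $1793M.
VCG payment = (others' best without OrbitCom) − (others' welfare with OrbitCom) = 1793 − 1738 = $55M.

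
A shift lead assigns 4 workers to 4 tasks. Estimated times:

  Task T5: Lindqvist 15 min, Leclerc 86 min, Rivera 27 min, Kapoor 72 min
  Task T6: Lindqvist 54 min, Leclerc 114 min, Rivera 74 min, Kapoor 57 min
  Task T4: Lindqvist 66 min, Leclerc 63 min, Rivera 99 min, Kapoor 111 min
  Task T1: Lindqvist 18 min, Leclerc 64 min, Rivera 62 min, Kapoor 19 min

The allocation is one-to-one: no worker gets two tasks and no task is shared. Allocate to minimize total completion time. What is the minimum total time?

Optimal: Lindqvist→Task T6 (54 min), Leclerc→Task T4 (63 min), Rivera→Task T5 (27 min), Kapoor→Task T1 (19 min) — total 54+63+27+19 = 163 min.
Min-entry greedy (repeatedly take the single cheapest remaining cell) gives 171 min, worse by 8.
Every other assignment is strictly worse.

Min total: 163 min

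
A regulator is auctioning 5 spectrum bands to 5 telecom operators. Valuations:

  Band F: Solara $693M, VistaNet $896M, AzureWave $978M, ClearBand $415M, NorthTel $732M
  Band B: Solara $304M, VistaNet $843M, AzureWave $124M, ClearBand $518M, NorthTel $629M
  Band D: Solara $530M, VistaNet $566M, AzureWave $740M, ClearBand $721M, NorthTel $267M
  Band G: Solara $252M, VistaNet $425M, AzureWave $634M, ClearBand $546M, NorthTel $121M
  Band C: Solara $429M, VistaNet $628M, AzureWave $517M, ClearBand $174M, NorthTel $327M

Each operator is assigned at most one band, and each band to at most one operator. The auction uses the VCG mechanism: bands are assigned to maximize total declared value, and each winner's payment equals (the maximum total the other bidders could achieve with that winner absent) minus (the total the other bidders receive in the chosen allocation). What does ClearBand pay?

Efficient allocation: Solara→Band C ($429M), VistaNet→Band B ($843M), AzureWave→Band G ($634M), ClearBand→Band D ($721M), NorthTel→Band F ($732M); total welfare W = $3359M.
ClearBand receives Band D at value $721M, so the others get W − 721 = $2638M.
Without ClearBand: best allocation of the remaining 4 bidders over all 5 bands is Solara→Band D ($530M), VistaNet→Band C ($628M), AzureWave→Band F ($978M), NorthTel→Band B ($629M), total $2765M.
VCG payment = (others' best without ClearBand) − (others' welfare with ClearBand) = 2765 − 2638 = $127M.

ClearBand pays $127M.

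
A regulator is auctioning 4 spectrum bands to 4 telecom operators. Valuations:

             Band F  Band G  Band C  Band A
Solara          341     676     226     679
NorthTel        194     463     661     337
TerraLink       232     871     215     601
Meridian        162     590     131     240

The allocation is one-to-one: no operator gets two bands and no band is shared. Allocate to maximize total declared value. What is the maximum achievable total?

Max total: $2373M

Optimal: Solara→Band A ($679M), NorthTel→Band C ($661M), TerraLink→Band G ($871M), Meridian→Band F ($162M) — total 679+661+871+162 = $2373M.
Column-greedy (each band in turn goes to its best remaining operator) gives $2113M, worse by 260.
Next-best assignment: Solara→Band F, NorthTel→Band C, TerraLink→Band A, Meridian→Band G = $2193M.
No other one-to-one assignment exceeds $2373M.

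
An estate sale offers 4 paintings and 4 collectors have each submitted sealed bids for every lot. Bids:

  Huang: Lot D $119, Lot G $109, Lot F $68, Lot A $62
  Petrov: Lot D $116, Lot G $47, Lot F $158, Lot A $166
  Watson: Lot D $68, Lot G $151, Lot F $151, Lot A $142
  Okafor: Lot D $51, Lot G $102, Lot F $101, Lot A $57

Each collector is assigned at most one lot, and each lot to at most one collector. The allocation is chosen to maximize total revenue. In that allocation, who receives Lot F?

Watson receives Lot F.

Optimal: Huang→Lot D ($119), Petrov→Lot A ($166), Watson→Lot F ($151), Okafor→Lot G ($102) — total 119+166+151+102 = $538.
Row-greedy (each collector in turn takes its best remaining lot) gives $537, worse by 1.
No other one-to-one assignment exceeds $538.
Watson's own top lot is Lot G ($151), but forcing Watson→Lot G and reassigning the rest optimally gives only $537 — worse by 1.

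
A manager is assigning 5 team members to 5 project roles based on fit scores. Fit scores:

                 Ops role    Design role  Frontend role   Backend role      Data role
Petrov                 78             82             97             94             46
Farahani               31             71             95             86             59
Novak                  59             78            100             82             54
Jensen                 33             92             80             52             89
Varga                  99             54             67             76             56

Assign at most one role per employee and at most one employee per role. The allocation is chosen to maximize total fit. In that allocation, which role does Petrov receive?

Optimal: Petrov→Design role (82 pts), Farahani→Backend role (86 pts), Novak→Frontend role (100 pts), Jensen→Data role (89 pts), Varga→Ops role (99 pts) — total 82+86+100+89+99 = 456 pts.
Row-greedy (each employee in turn takes its best remaining role) gives 449 pts, worse by 7.
Petrov's own top role is Frontend role (97 pts), but forcing Petrov→Frontend role and reassigning the rest optimally gives only 449 pts — worse by 7.

Petrov receives Design role.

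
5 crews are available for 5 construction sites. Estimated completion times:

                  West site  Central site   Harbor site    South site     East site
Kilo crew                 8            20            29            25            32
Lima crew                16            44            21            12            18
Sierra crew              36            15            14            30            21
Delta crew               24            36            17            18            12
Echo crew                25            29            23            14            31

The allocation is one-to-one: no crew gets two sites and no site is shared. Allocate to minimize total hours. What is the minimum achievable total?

Min total: 70 hours

This is a one-to-one assignment (minimum-cost bipartite matching).
Optimal: Kilo crew→West site (8 hours), Lima crew→Harbor site (21 hours), Sierra crew→Central site (15 hours), Delta crew→East site (12 hours), Echo crew→South site (14 hours) — total 8+21+15+12+14 = 70 hours.
Row-greedy (each crew in turn takes its cheapest remaining site) gives 75 hours, worse by 5.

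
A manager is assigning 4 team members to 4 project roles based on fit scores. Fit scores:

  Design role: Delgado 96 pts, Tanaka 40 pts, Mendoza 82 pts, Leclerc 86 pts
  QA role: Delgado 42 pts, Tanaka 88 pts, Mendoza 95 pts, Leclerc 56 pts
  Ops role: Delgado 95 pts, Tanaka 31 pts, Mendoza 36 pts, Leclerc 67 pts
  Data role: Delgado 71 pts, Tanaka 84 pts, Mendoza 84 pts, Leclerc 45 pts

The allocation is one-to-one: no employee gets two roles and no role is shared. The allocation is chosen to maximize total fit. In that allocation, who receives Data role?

Tanaka receives Data role.

Treat this as an assignment problem: match each employee to one role.
Optimal: Delgado→Ops role (95 pts), Tanaka→Data role (84 pts), Mendoza→QA role (95 pts), Leclerc→Design role (86 pts) — total 95+84+95+86 = 360 pts.
Column-greedy (each role in turn goes to its best remaining employee) gives 342 pts, worse by 18.
Swapping Delgado↔Mendoza (Delgado→QA role 42 pts, Mendoza→Ops role 36 pts) loses 112.
Tanaka's own top role is QA role (88 pts), but forcing Tanaka→QA role and reassigning the rest optimally gives only 353 pts — worse by 7.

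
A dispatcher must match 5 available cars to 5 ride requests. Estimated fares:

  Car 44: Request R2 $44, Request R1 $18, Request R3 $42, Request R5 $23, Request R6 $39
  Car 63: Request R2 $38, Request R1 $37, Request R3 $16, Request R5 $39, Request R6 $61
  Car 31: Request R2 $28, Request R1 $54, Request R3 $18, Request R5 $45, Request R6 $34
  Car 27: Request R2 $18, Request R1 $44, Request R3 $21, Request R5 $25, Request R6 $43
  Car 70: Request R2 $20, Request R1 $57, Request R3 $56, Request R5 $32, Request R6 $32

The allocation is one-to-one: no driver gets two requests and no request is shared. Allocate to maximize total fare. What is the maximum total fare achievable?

Maximum total: $250

Treat this as an assignment problem: match each driver to one request.
Optimal: Car 44→Request R2 ($44), Car 63→Request R6 ($61), Car 31→Request R5 ($45), Car 27→Request R1 ($44), Car 70→Request R3 ($56) — total 44+61+45+44+56 = $250.
Checked against all permutations: $250 is optimal.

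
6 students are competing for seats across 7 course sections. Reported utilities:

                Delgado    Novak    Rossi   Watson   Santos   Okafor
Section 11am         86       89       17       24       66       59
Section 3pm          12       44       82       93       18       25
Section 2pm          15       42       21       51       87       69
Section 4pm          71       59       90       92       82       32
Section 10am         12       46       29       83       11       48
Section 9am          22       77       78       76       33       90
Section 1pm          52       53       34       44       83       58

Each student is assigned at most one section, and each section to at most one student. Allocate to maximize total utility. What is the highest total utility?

Optimal: Delgado→Section 4pm (71 points), Novak→Section 11am (89 points), Rossi→Section 3pm (82 points), Watson→Section 10am (83 points), Santos→Section 2pm (87 points), Okafor→Section 9am (90 points) — total 71+89+82+83+87+90 = 502 points.
Row-greedy (each student in turn takes its best remaining section) gives 491 points, worse by 11.
Swapping Rossi↔Delgado (Rossi→Section 4pm 90 points, Delgado→Section 3pm 12 points) loses 51.
No other one-to-one assignment exceeds 502 points.

Maximum total: 502 points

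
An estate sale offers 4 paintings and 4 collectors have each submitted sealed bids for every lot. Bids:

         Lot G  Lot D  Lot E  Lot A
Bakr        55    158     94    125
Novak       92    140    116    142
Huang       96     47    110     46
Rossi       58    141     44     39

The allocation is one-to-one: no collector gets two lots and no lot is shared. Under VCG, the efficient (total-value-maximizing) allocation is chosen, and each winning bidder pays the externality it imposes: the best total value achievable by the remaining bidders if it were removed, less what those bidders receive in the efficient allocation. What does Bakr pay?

Bakr pays $40.

Efficient allocation: Bakr→Lot A ($125), Novak→Lot E ($116), Huang→Lot G ($96), Rossi→Lot D ($141); total welfare W = $478.
Bakr receives Lot A at value $125, so the others get W − 125 = $353.
Without Bakr: best allocation of the remaining 3 bidders over all 4 lots is Novak→Lot A ($142), Huang→Lot E ($110), Rossi→Lot D ($141), total $393.
VCG payment = (others' best without Bakr) − (others' welfare with Bakr) = 393 − 353 = $40.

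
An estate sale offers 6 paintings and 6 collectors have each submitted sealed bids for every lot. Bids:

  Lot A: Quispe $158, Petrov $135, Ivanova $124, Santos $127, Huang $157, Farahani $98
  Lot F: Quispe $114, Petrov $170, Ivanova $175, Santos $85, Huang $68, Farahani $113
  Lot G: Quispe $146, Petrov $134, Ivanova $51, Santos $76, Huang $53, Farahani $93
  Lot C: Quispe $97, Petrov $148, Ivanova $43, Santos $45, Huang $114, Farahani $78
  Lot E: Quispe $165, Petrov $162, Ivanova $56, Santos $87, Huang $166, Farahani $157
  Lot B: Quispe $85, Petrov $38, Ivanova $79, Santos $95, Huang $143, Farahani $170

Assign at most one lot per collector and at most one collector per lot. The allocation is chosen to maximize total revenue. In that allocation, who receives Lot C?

This is the linear assignment problem.
Optimal: Quispe→Lot G ($146), Petrov→Lot C ($148), Ivanova→Lot F ($175), Santos→Lot A ($127), Huang→Lot E ($166), Farahani→Lot B ($170) — total 146+148+175+127+166+170 = $932.
Max-entry greedy (repeatedly take the single best remaining cell) gives $893, worse by 39.
Next-best assignment: Quispe→Lot G, Petrov→Lot C, Ivanova→Lot F, Santos→Lot A, Huang→Lot B, Farahani→Lot E = $896.
Petrov's own top lot is Lot F ($170), but forcing Petrov→Lot F and reassigning the rest optimally gives only $822 — worse by 110.

Petrov receives Lot C.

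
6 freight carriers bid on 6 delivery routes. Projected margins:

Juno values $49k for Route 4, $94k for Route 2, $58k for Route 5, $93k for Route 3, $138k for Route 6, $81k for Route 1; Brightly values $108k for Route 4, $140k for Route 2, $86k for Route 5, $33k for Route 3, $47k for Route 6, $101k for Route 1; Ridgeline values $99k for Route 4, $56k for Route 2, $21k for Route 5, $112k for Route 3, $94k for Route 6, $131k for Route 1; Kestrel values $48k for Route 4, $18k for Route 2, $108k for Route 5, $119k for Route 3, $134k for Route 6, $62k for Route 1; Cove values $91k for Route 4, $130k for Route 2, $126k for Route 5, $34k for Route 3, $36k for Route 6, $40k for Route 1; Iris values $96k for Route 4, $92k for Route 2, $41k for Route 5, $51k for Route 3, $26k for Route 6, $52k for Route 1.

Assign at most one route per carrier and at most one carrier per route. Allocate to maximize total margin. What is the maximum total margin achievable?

Maximum total: $750k

Optimal: Juno→Route 6 ($138k), Brightly→Route 2 ($140k), Ridgeline→Route 1 ($131k), Kestrel→Route 3 ($119k), Cove→Route 5 ($126k), Iris→Route 4 ($96k) — total 138+140+131+119+126+96 = $750k.
Column-greedy (each route in turn goes to its best remaining carrier) gives $648k, worse by 102.
Next-best assignment: Juno→Route 3, Brightly→Route 2, Ridgeline→Route 1, Kestrel→Route 6, Cove→Route 5, Iris→Route 4 = $720k.
No other one-to-one assignment exceeds $750k.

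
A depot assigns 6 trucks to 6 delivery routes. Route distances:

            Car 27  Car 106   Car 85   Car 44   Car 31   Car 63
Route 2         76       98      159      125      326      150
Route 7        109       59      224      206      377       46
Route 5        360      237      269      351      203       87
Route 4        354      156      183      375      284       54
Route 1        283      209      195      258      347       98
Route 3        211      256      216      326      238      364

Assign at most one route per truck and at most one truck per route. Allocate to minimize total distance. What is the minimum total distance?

This is a one-to-one assignment (minimum-cost bipartite matching).
Optimal: Car 27→Route 3 (211 km), Car 106→Route 7 (59 km), Car 85→Route 1 (195 km), Car 44→Route 2 (125 km), Car 31→Route 5 (203 km), Car 63→Route 4 (54 km) — total 211+59+195+125+203+54 = 847 km.
Row-greedy (each truck in turn takes its cheapest remaining route) gives 1143 km, worse by 296.
Next-best assignment: Car 27→Route 2, Car 106→Route 7, Car 85→Route 3, Car 44→Route 1, Car 31→Route 5, Car 63→Route 4 = 866 km.

Minimum total: 847 km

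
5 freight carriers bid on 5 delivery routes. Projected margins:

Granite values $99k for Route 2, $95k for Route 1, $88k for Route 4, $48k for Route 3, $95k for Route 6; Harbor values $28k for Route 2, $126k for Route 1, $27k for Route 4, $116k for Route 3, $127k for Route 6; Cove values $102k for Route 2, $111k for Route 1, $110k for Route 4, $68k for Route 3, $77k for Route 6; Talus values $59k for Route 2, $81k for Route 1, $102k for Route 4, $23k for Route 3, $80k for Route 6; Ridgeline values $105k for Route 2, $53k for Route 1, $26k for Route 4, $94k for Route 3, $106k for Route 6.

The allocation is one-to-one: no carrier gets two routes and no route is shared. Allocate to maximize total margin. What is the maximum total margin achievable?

Max total: $534k

Treat this as an assignment problem: match each carrier to one route.
Optimal: Granite→Route 2 ($99k), Harbor→Route 3 ($116k), Cove→Route 1 ($111k), Talus→Route 4 ($102k), Ridgeline→Route 6 ($106k) — total 99+116+111+102+106 = $534k.
Next-best assignment: Granite→Route 2, Harbor→Route 6, Cove→Route 1, Talus→Route 4, Ridgeline→Route 3 = $533k.
Checked against all permutations: $534k is optimal.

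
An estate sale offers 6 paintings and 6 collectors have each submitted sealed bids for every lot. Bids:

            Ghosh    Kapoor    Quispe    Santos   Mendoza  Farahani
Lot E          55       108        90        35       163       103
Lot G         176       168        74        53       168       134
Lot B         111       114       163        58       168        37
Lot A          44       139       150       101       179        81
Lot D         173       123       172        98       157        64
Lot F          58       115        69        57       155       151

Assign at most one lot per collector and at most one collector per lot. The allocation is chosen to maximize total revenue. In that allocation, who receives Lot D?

Ghosh receives Lot D.

This is the linear assignment problem.
Optimal: Ghosh→Lot D ($173), Kapoor→Lot G ($168), Quispe→Lot B ($163), Santos→Lot A ($101), Mendoza→Lot E ($163), Farahani→Lot F ($151) — total 173+168+163+101+163+151 = $919.
Row-greedy (each collector in turn takes its best remaining lot) gives $859, worse by 60.
Next-best assignment: Ghosh→Lot G, Kapoor→Lot A, Quispe→Lot B, Santos→Lot D, Mendoza→Lot E, Farahani→Lot F = $890.
Swapping Santos↔Ghosh (Santos→Lot D $98, Ghosh→Lot A $44) loses 132.
Ghosh's own top lot is Lot G ($176), but forcing Ghosh→Lot G and reassigning the rest optimally gives only $890 — worse by 29.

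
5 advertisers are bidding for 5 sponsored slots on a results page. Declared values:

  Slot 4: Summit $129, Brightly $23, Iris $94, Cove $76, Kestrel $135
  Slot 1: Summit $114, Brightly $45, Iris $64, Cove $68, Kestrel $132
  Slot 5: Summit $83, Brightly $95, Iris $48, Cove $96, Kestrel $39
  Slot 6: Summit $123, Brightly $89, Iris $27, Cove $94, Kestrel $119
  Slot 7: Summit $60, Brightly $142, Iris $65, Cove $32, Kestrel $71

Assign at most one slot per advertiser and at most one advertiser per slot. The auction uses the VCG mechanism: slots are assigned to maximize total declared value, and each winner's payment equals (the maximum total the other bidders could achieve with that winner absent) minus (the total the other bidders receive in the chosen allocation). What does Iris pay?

Iris pays $6.

Efficient allocation: Summit→Slot 6 ($123), Brightly→Slot 7 ($142), Iris→Slot 4 ($94), Cove→Slot 5 ($96), Kestrel→Slot 1 ($132); total welfare W = $587.
Iris receives Slot 4 at value $94, so the others get W − 94 = $493.
Without Iris: best allocation of the remaining 4 bidders over all 5 slots is Summit→Slot 4 ($129), Brightly→Slot 7 ($142), Cove→Slot 5 ($96), Kestrel→Slot 1 ($132), total $499.
VCG payment = (others' best without Iris) − (others' welfare with Iris) = 499 − 493 = $6.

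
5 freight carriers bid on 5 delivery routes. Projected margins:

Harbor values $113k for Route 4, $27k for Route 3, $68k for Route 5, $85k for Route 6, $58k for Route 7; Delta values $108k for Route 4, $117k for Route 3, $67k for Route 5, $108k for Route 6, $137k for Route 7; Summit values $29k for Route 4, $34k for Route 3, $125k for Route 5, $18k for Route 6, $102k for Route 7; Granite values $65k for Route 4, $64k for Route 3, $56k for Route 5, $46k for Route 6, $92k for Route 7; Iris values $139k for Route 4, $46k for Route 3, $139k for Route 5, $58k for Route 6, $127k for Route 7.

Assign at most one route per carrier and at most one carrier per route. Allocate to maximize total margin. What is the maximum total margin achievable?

Optimal: Harbor→Route 6 ($85k), Delta→Route 3 ($117k), Summit→Route 5 ($125k), Granite→Route 7 ($92k), Iris→Route 4 ($139k) — total 85+117+125+92+139 = $558k.
Next-best assignment: Harbor→Route 6, Delta→Route 7, Summit→Route 5, Granite→Route 3, Iris→Route 4 = $550k.
No other one-to-one assignment exceeds $558k.

Maximum total: $558k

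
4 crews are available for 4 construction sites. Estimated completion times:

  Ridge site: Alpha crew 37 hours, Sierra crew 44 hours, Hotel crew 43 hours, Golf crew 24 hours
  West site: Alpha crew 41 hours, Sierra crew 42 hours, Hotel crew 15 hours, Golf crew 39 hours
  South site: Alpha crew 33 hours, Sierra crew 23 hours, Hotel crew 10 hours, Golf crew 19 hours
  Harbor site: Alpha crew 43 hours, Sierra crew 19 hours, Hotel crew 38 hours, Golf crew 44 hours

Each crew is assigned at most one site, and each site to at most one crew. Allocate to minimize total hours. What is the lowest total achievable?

Minimum total: 90 hours

Treat this as an assignment problem: match each crew to one site.
Optimal: Alpha crew→Ridge site (37 hours), Sierra crew→Harbor site (19 hours), Hotel crew→West site (15 hours), Golf crew→South site (19 hours) — total 37+19+15+19 = 90 hours.
Column-greedy (each site in turn goes to its cheapest remaining crew) gives 105 hours, worse by 15.
Next-best assignment: Alpha crew→South site, Sierra crew→Harbor site, Hotel crew→West site, Golf crew→Ridge site = 91 hours.
Every other assignment is strictly worse.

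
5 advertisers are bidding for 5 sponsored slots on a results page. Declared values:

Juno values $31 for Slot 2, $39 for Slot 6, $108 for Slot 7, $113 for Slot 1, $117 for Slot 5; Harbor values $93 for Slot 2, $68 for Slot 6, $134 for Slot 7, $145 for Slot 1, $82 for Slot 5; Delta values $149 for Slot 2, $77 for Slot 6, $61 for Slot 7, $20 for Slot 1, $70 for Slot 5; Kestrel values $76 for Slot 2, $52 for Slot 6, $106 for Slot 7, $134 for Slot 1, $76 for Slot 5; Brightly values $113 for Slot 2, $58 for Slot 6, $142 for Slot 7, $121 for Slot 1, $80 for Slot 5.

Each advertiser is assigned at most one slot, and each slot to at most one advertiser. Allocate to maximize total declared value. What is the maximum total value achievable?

Max total: $610

Optimal: Juno→Slot 5 ($117), Harbor→Slot 6 ($68), Delta→Slot 2 ($149), Kestrel→Slot 1 ($134), Brightly→Slot 7 ($142) — total 117+68+149+134+142 = $610.
Next-best assignment: Juno→Slot 5, Harbor→Slot 1, Delta→Slot 2, Kestrel→Slot 6, Brightly→Slot 7 = $605.
Swapping Delta↔Kestrel (Delta→Slot 1 $20, Kestrel→Slot 2 $76) loses 187.
Checked against all permutations: $610 is optimal.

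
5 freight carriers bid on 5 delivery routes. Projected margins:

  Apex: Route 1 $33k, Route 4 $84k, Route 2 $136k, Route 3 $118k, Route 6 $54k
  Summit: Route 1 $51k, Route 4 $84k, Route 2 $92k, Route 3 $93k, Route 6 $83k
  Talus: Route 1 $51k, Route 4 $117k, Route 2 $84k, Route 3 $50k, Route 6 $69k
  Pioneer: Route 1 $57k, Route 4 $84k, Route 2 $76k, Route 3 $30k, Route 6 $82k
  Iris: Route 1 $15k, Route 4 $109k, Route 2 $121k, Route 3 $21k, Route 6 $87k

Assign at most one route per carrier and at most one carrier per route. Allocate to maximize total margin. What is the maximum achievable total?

Optimal: Apex→Route 3 ($118k), Summit→Route 6 ($83k), Talus→Route 4 ($117k), Pioneer→Route 1 ($57k), Iris→Route 2 ($121k) — total 118+83+117+57+121 = $496k.
Next-best assignment: Apex→Route 2, Summit→Route 3, Talus→Route 4, Pioneer→Route 1, Iris→Route 6 = $490k.
Swapping Summit↔Apex (Summit→Route 3 $93k, Apex→Route 6 $54k) loses 54.

Max total: $496k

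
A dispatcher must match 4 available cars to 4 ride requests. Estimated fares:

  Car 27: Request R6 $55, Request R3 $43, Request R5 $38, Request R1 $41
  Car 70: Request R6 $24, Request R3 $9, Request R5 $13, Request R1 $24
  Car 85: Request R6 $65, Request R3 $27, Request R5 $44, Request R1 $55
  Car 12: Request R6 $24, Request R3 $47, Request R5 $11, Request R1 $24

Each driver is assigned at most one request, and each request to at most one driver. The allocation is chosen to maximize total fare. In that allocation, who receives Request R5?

Optimal: Car 27→Request R5 ($38), Car 70→Request R1 ($24), Car 85→Request R6 ($65), Car 12→Request R3 ($47) — total 38+24+65+47 = $174.
Row-greedy (each driver in turn takes its best remaining request) gives $170, worse by 4.
Swapping Car 12↔Car 70 (Car 12→Request R1 $24, Car 70→Request R3 $9) loses 38.
Checked against all permutations: $174 is optimal.
Car 27's own top request is Request R6 ($55), but forcing Car 27→Request R6 and reassigning the rest optimally gives only $170 — worse by 4.

Car 27 receives Request R5.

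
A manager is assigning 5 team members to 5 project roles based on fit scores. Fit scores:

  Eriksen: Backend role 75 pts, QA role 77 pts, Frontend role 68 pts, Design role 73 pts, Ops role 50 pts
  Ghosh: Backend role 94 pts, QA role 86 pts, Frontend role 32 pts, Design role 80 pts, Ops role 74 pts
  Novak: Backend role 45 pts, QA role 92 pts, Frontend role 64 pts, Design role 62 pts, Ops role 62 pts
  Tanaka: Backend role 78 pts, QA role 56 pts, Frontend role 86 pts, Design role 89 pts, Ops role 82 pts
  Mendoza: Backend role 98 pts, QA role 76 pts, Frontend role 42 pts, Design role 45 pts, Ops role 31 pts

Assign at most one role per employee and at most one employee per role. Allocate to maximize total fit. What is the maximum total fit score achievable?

Maximum total: 423 pts

Optimal: Eriksen→Design role (73 pts), Ghosh→Ops role (74 pts), Novak→QA role (92 pts), Tanaka→Frontend role (86 pts), Mendoza→Backend role (98 pts) — total 73+74+92+86+98 = 423 pts.
Max-entry greedy (repeatedly take the single best remaining cell) gives 421 pts, worse by 2.
Next-best assignment: Eriksen→Frontend role, Ghosh→Ops role, Novak→QA role, Tanaka→Design role, Mendoza→Backend role = 421 pts.
No other one-to-one assignment exceeds 423 pts.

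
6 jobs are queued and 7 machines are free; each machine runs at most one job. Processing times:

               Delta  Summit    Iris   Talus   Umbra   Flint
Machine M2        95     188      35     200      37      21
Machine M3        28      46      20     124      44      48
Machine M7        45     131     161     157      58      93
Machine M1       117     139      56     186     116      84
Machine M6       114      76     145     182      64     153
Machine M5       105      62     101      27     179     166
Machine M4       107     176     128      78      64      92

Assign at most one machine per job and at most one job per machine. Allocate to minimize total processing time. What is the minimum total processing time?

Optimal: Delta→Machine M7 (45 min), Summit→Machine M6 (76 min), Iris→Machine M3 (20 min), Talus→Machine M5 (27 min), Umbra→Machine M4 (64 min), Flint→Machine M2 (21 min) — total 45+76+20+27+64+21 = 253 min.
Swapping Talus↔Summit (Talus→Machine M6 182 min, Summit→Machine M5 62 min) adds 141.
Checked against all permutations: 253 min is optimal.

Min total: 253 min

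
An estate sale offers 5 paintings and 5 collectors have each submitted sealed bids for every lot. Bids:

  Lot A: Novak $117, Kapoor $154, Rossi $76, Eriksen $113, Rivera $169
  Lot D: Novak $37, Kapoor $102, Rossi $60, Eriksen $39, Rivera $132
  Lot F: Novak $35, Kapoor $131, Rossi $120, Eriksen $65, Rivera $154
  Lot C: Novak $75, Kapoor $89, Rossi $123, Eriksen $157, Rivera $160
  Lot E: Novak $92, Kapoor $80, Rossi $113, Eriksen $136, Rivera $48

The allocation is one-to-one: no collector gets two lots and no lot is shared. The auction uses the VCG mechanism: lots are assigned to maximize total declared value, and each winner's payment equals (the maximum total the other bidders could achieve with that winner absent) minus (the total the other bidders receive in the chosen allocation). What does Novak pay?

Novak pays $15.

Efficient allocation: Novak→Lot E ($92), Kapoor→Lot A ($154), Rossi→Lot F ($120), Eriksen→Lot C ($157), Rivera→Lot D ($132); total welfare W = $655.
Novak receives Lot E at value $92, so the others get W − 92 = $563.
Without Novak: best allocation of the remaining 4 bidders over all 5 lots is Kapoor→Lot A ($154), Rossi→Lot E ($113), Eriksen→Lot C ($157), Rivera→Lot F ($154), total $578.
VCG payment = (others' best without Novak) − (others' welfare with Novak) = 578 − 563 = $15.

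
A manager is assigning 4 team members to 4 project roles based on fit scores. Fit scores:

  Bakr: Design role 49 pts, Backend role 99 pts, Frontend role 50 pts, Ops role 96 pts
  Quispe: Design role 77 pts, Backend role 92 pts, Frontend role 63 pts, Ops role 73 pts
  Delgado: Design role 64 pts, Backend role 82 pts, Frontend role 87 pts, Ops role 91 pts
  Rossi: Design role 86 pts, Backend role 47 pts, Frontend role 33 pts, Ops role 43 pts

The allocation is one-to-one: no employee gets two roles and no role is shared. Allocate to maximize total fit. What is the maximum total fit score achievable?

Maximum total: 361 pts

Optimal: Bakr→Ops role (96 pts), Quispe→Backend role (92 pts), Delgado→Frontend role (87 pts), Rossi→Design role (86 pts) — total 96+92+87+86 = 361 pts.
Column-greedy (each role in turn goes to its best remaining employee) gives 345 pts, worse by 16.
Next-best assignment: Bakr→Backend role, Quispe→Ops role, Delgado→Frontend role, Rossi→Design role = 345 pts.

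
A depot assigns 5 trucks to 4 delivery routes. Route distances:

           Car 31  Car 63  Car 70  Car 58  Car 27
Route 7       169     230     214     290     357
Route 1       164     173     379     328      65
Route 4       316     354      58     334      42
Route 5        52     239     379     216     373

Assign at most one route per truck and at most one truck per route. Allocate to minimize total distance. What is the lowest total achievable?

Optimal: Car 63→Route 7 (230 km), Car 27→Route 1 (65 km), Car 70→Route 4 (58 km), Car 31→Route 5 (52 km) — total 230+65+58+52 = 405 km.
Min-entry greedy (repeatedly take the single cheapest remaining cell) gives 481 km, worse by 76.
Swapping Car 63↔Car 70 (Car 63→Route 4 354 km, Car 70→Route 7 214 km) adds 280.

Min total: 405 km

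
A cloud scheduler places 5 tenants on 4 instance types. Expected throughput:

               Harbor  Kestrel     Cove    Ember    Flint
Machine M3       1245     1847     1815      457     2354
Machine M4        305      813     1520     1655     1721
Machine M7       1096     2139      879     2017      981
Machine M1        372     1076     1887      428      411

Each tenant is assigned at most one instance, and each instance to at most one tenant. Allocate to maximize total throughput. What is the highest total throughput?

Max total: 8035 ops/s

Treat this as an assignment problem: match each tenant to one instance.
Optimal: Flint→Machine M3 (2354 ops/s), Ember→Machine M4 (1655 ops/s), Kestrel→Machine M7 (2139 ops/s), Cove→Machine M1 (1887 ops/s) — total 2354+1655+2139+1887 = 8035 ops/s.
Row-greedy (each tenant in turn takes its best remaining instance) gives 6926 ops/s, worse by 1109.
Next-best assignment: Kestrel→Machine M3, Flint→Machine M4, Ember→Machine M7, Cove→Machine M1 = 7472 ops/s.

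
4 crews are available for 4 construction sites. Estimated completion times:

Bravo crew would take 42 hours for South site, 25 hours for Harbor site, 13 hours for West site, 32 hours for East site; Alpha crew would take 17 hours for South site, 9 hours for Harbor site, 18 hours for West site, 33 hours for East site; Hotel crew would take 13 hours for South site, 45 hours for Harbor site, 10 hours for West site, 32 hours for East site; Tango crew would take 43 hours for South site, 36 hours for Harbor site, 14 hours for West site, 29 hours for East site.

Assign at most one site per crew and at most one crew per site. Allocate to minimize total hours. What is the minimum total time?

This is a one-to-one assignment (minimum-cost bipartite matching).
Optimal: Bravo crew→West site (13 hours), Alpha crew→Harbor site (9 hours), Hotel crew→South site (13 hours), Tango crew→East site (29 hours) — total 13+9+13+29 = 64 hours.
Min-entry greedy (repeatedly take the single cheapest remaining cell) gives 90 hours, worse by 26.
No other one-to-one assignment undercuts 64 hours.

Min total: 64 hours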